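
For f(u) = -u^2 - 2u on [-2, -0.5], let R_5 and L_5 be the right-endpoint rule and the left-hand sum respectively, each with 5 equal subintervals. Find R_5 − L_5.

R_5 = 1.215.
L_5 = 0.99.
R_5 − L_5 = 0.225.

0.225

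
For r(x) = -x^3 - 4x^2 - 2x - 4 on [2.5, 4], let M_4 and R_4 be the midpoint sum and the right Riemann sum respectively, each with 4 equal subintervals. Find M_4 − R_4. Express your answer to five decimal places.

17.67041

M_4 ≈ -134.2426758.
R_4 ≈ -151.9130859.
M_4 − R_4 ≈ 17.67041.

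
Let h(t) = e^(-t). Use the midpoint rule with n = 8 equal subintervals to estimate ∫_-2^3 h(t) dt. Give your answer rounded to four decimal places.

7.2212

Δt = (3 − (-2))/8 = 0.625.
Midpoints: -1.6875, -1.0625, -0.4375, 0.1875, 0.8125, 1.4375, 2.0625, 2.6875.
h(-1.6875) ≈ 5.4059, h(-1.0625) ≈ 2.8936, h(-0.4375) ≈ 1.5488, h(0.1875) ≈ 0.8290, h(0.8125) ≈ 0.4437, h(1.4375) ≈ 0.2375, h(2.0625) ≈ 0.1271, h(2.6875) ≈ 0.0681.
Sum = Δt · [h(-1.6875) + h(-1.0625) + h(-0.4375) + ...].
Sum ≈ 7.2212.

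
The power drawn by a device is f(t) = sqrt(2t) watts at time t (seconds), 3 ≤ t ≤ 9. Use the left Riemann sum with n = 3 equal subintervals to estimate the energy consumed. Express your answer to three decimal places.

Δt = (9 − 3)/3 = 2.
Left endpoints: 3, 5, 7.
f(3) ≈ 2.449, f(5) ≈ 3.162, f(7) ≈ 3.742.
Sum = Δt · [f(3) + f(5) + f(7)].
Sum ≈ 18.707.

18.707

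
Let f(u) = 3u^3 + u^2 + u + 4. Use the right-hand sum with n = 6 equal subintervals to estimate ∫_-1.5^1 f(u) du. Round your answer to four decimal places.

Δu = (1 − (-1.5))/6 = 5/12.
Right endpoints: -13/12, -2/3, -0.25, 1/6, 7/12, 1.
f(-13/12) = 53/192, f(-2/3) = 26/9, f(-0.25) = 3.765625, f(1/6) = 101/24, f(7/12) = 3179/576, f(1) = 9.
Sum = Δu · [f(-13/12) + f(-2/3) + f(-0.25) + ...].
Sum ≈ 10.6908.

10.6908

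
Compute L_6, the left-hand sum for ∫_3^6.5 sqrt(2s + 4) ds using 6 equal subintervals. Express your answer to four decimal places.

12.5410

Δs = (6.5 − 3)/6 = 7/12.
Left endpoints: 3, 43/12, 25/6, 4.75, 16/3, 71/12.
f(3) ≈ 3.1623, f(43/12) ≈ 3.3417, f(25/6) ≈ 3.5119, f(4.75) ≈ 3.6742, f(16/3) ≈ 3.8297, f(71/12) ≈ 3.9791.
Sum = Δs · [f(3) + f(43/12) + f(25/6) + ...].
Sum ≈ 12.5410.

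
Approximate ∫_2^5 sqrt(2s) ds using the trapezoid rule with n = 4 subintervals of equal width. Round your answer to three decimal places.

Δs = (5 − 2)/4 = 0.75.
f(2) ≈ 2.000, f(2.75) ≈ 2.345, f(3.5) ≈ 2.646, f(4.25) ≈ 2.915, f(5) ≈ 3.162.
T_4 = (Δs/2)·[f(s_0) + 2f(s_1) + 2f(s_2) + 2f(s_3) + f(s_4)].
Sum ≈ 7.866.

7.866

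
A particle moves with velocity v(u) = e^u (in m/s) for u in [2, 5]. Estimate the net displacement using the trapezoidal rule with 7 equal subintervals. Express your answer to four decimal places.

143.1761

Δu = (5 − 2)/7 = 3/7.
v(2) ≈ 7.3891, v(17/7) ≈ 11.3427, v(20/7) ≈ 17.4117, v(23/7) ≈ 26.7281, v(26/7) ≈ 41.0293, v(29/7) ≈ 62.9825, v(32/7) ≈ 96.6821, v(5) ≈ 148.4132.
T_7 = (Δu/2)·[v(u_0) + 2v(u_1) + ... + 2v(u_{6}) + v(u_7)].
Sum ≈ 143.1761.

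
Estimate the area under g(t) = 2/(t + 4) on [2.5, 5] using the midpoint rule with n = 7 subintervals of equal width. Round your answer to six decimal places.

Δt = (5 − 2.5)/7 = 5/14.
Midpoints: 75/28, 85/28, 95/28, 3.75, 115/28, 125/28, 135/28.
g(75/28) = 56/187, g(85/28) = 56/197, g(95/28) = 56/207, g(3.75) = 8/31, g(115/28) = 56/227, g(125/28) = 56/237, g(135/28) = 56/247.
Sum = Δt · [g(75/28) + g(85/28) + g(95/28) + ...].
Sum ≈ 0.650725.

0.650725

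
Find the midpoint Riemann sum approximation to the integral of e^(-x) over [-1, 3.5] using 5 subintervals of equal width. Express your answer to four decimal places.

Δx = (3.5 − (-1))/5 = 0.9.
Midpoints: -0.55, 0.35, 1.25, 2.15, 3.05.
f(-0.55) ≈ 1.7333, f(0.35) ≈ 0.7047, f(1.25) ≈ 0.2865, f(2.15) ≈ 0.1165, f(3.05) ≈ 0.0474.
Sum = Δx · [f(-0.55) + f(0.35) + f(1.25) + f(2.15) + f(3.05)].
Sum ≈ 2.5995.

2.5995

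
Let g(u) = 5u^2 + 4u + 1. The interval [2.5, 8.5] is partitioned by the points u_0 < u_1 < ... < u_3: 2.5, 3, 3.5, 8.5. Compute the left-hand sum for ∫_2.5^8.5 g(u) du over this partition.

Subinterval widths: 0.5, 0.5, 5.
Left endpoints: 2.5, 3, 3.5.
g(2.5) = 42.25, g(3) = 58, g(3.5) = 76.25.
Sum = Σ Δu_i · g(u_i).
Sum = 431.375.

431.375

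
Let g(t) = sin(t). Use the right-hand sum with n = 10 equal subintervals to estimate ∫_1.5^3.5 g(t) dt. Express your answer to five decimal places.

0.86901

Δt = (3.5 − 1.5)/10 = 0.2.
Right endpoints: 1.7, 1.9, 2.1, 2.3, 2.5, 2.7, 2.9, 3.1, 3.3, 3.5.
g(1.7) ≈ 0.99166, g(1.9) ≈ 0.94630, g(2.1) ≈ 0.86321, g(2.3) ≈ 0.74571, g(2.5) ≈ 0.59847, g(2.7) ≈ 0.42738, g(2.9) ≈ 0.23925, g(3.1) ≈ 0.04158, g(3.3) ≈ -0.15775, g(3.5) ≈ -0.35078.
Sum = Δt · [g(1.7) + g(1.9) + g(2.1) + ...].
Sum ≈ 0.86901.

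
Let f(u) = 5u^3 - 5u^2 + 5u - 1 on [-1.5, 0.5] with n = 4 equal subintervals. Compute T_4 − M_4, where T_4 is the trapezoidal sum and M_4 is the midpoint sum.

T_4 = -20.125.
M_4 = -18.5625.
T_4 − M_4 = -1.5625.

-1.5625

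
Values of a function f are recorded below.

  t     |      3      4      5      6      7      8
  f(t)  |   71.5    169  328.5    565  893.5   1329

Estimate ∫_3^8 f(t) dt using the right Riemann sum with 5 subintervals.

Δt = 1.
Sum = 1·[169 + 328.5 + 565 + 893.5 + 1329] = 3285.

3285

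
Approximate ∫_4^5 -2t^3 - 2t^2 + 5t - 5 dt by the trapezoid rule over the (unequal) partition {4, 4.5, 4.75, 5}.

Subinterval widths: 0.5, 0.25, 0.25.
f(4) = -145, f(4.5) = -205.25, f(4.75) = -240.71875, f(5) = -280.
On each subinterval the trapezoid contributes (Δt_i/2)·[f(t_{i-1}) + f(t_i)].
Sum = -208.3984375.

-208.3984375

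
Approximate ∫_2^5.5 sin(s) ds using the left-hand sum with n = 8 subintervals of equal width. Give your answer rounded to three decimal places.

-0.754

Δs = (5.5 − 2)/8 = 0.4375.
Left endpoints: 2, 2.4375, 2.875, 3.3125, 3.75, 4.1875, 4.625, 5.0625.
f(2) ≈ 0.909, f(2.4375) ≈ 0.647, f(2.875) ≈ 0.263, f(3.3125) ≈ -0.170, f(3.75) ≈ -0.572, f(4.1875) ≈ -0.865, f(4.625) ≈ -0.996, f(5.0625) ≈ -0.939.
Sum = Δs · [f(2) + f(2.4375) + f(2.875) + ...].
Sum ≈ -0.754.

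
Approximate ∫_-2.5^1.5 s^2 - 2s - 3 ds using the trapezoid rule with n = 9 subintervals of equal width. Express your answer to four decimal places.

-1.5350

Δs = (1.5 − (-2.5))/9 = 4/9.
f(-2.5) = 8.25, f(-37/18) = 1729/324, f(-29/18) = 913/324, f(-7/6) = 25/36, f(-13/18) = -335/324, f(-5/18) = -767/324, f(1/6) = -119/36, f(11/18) = -1247/324, f(19/18) = -1295/324, f(1.5) = -3.75.
T_9 = (Δs/2)·[f(s_0) + 2f(s_1) + ... + 2f(s_{8}) + f(s_9)].
Sum ≈ -1.5350.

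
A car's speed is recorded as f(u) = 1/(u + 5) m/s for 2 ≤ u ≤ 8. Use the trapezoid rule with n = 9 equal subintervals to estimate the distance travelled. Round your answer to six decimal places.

0.619575

Δu = (8 − 2)/9 = 2/3.
f(2) = 1/7, f(8/3) = 3/23, f(10/3) = 0.12, f(4) = 1/9, f(14/3) = 3/29, f(16/3) = 3/31, f(6) = 1/11, f(20/3) = 3/35, f(22/3) = 3/37, f(8) = 1/13.
T_9 = (Δu/2)·[f(u_0) + 2f(u_1) + ... + 2f(u_{8}) + f(u_9)].
Sum ≈ 0.619575.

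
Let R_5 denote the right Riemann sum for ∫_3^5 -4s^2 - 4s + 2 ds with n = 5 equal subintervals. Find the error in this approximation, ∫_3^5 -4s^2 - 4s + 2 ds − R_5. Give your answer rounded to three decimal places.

Exact integral: ∫_3^5 f(s) ds ≈ -158.66667.
R_5 = -173.28.
Error ≈ -158.66667 − (-173.28) ≈ 14.613.

14.613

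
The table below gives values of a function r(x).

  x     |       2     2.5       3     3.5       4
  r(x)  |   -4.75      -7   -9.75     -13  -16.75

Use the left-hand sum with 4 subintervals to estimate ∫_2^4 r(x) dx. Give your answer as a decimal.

-17.25

Δx = 0.5.
Sum = 0.5·[(-4.75) + (-7) + (-9.75) + (-13)] = -17.25.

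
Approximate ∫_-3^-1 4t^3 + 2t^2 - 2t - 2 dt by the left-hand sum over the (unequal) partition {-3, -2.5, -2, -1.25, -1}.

-84.046875

Subinterval widths: 0.5, 0.5, 0.75, 0.25.
Left endpoints: -3, -2.5, -2, -1.25.
f(-3) = -86, f(-2.5) = -47, f(-2) = -22, f(-1.25) = -4.1875.
Sum = Σ Δt_i · f(t_i).
Sum = -84.046875.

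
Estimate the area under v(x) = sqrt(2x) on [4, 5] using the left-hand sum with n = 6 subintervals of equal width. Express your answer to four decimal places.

Δx = (5 − 4)/6 = 1/6.
Left endpoints: 4, 25/6, 13/3, 4.5, 14/3, 29/6.
v(4) ≈ 2.8284, v(25/6) ≈ 2.8868, v(13/3) ≈ 2.9439, v(4.5) ≈ 3.0000, v(14/3) ≈ 3.0551, v(29/6) ≈ 3.1091.
Sum = Δx · [v(4) + v(25/6) + v(13/3) + ...].
Sum ≈ 2.9705.

2.9705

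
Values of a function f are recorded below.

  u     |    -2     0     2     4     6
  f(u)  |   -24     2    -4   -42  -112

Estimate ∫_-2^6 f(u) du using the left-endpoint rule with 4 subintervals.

-136

Δu = 2.
Sum = 2·[(-24) + 2 + (-4) + (-42)] = -136.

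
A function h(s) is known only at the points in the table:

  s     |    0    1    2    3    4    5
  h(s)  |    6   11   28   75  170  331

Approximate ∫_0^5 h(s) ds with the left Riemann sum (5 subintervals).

Δs = 1.
Sum = 1·[6 + 11 + 28 + 75 + 170] = 290.

290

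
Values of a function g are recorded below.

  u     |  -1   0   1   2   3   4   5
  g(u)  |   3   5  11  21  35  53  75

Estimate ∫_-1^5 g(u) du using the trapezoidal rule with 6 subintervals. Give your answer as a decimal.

Δu = 1.
T_6 = (1/2)·[3 + 2·5 + 2·11 + 2·21 + 2·35 + 2·53 + 75] = 164.

164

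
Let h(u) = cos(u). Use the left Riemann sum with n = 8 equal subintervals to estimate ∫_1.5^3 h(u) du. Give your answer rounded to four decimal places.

Δu = (3 − 1.5)/8 = 0.1875.
Left endpoints: 1.5, 1.6875, 1.875, 2.0625, 2.25, 2.4375, 2.625, 2.8125.
h(1.5) ≈ 0.0707, h(1.6875) ≈ -0.1164, h(1.875) ≈ -0.2995, h(2.0625) ≈ -0.4721, h(2.25) ≈ -0.6282, h(2.4375) ≈ -0.7622, h(2.625) ≈ -0.8695, h(2.8125) ≈ -0.9463.
Sum = Δu · [h(1.5) + h(1.6875) + h(1.875) + ...].
Sum ≈ -0.7544.

-0.7544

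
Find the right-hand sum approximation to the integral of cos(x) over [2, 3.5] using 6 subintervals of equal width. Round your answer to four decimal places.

-1.3185

Δx = (3.5 − 2)/6 = 0.25.
Right endpoints: 2.25, 2.5, 2.75, 3, 3.25, 3.5.
f(2.25) ≈ -0.6282, f(2.5) ≈ -0.8011, f(2.75) ≈ -0.9243, f(3) ≈ -0.9900, f(3.25) ≈ -0.9941, f(3.5) ≈ -0.9365.
Sum = Δx · [f(2.25) + f(2.5) + f(2.75) + ...].
Sum ≈ -1.3185.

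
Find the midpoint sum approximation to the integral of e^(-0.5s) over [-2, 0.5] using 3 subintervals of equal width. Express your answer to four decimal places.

3.8510

Δs = (0.5 − (-2))/3 = 5/6.
Midpoints: -19/12, -0.75, 1/12.
f(-19/12) ≈ 2.2071, f(-0.75) ≈ 1.4550, f(1/12) ≈ 0.9592.
Sum = Δs · [f(-19/12) + f(-0.75) + f(1/12)].
Sum ≈ 3.8510.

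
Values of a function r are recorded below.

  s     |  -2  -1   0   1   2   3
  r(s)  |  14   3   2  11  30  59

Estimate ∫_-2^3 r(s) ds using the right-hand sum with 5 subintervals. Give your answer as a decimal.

Δs = 1.
Sum = 1·[3 + 2 + 11 + 30 + 59] = 105.

105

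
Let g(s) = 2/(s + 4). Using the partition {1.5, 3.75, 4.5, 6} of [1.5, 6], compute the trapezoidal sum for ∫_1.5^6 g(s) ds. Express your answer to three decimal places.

1.211

Subinterval widths: 2.25, 0.75, 1.5.
g(1.5) = 4/11, g(3.75) = 8/31, g(4.5) = 4/17, g(6) = 0.2.
On each subinterval the trapezoid contributes (Δs_i/2)·[g(s_{i-1}) + g(s_i)].
Sum ≈ 1.211.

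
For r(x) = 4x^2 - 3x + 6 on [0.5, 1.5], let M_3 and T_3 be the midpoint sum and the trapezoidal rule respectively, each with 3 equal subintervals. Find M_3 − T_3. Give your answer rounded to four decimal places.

-0.1111

M_3 ≈ 7.296296.
T_3 ≈ 7.407407.
M_3 − T_3 ≈ -0.1111.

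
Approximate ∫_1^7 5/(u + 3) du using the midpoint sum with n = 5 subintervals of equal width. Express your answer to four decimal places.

Δu = (7 − 1)/5 = 1.2.
Midpoints: 1.6, 2.8, 4, 5.2, 6.4.
f(1.6) = 25/23, f(2.8) = 25/29, f(4) = 5/7, f(5.2) = 25/41, f(6.4) = 25/47.
Sum = Δu · [f(1.6) + f(2.8) + f(4) + f(5.2) + f(6.4)].
Sum ≈ 4.5660.

4.5660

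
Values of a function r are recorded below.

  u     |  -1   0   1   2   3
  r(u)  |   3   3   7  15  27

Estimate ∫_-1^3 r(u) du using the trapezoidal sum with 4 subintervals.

40

Δu = 1.
T_4 = (1/2)·[3 + 2·3 + 2·7 + 2·15 + 27] = 40.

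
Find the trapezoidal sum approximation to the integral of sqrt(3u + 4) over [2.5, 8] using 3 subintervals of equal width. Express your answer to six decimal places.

Δu = (8 − 2.5)/3 = 11/6.
f(2.5) ≈ 3.391165, f(13/3) ≈ 4.123106, f(37/6) ≈ 4.743416, f(8) ≈ 5.291503.
T_3 = (Δu/2)·[f(u_0) + 2f(u_1) + 2f(u_2) + f(u_3)].
Sum ≈ 24.214403.

24.214403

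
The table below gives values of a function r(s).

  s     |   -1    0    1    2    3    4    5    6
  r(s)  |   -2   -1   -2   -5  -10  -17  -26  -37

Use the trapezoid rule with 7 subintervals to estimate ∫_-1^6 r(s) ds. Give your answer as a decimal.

Δs = 1.
T_7 = (1/2)·[(-2) + 2·(-1) + 2·(-2) + 2·(-5) + 2·(-10) + 2·(-17) + 2·(-26) + (-37)] = -80.5.

-80.5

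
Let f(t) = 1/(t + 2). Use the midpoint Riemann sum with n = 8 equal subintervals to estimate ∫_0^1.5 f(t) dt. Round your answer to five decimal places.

Δt = (1.5 − 0)/8 = 0.1875.
Midpoints: 0.09375, 0.28125, 0.46875, 0.65625, 0.84375, 1.03125, 1.21875, 1.40625.
f(0.09375) = 32/67, f(0.28125) = 32/73, f(0.46875) = 32/79, f(0.65625) = 32/85, f(0.84375) = 32/91, f(1.03125) = 32/97, f(1.21875) = 32/103, f(1.40625) = 32/109.
Sum = Δt · [f(0.09375) + f(0.28125) + f(0.46875) + ...].
Sum ≈ 0.55937.

0.55937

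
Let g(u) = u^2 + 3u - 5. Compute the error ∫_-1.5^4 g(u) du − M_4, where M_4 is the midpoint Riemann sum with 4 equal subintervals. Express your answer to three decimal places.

0.867

Exact integral: ∫_-1.5^4 g(u) du ≈ 15.58333.
M_4 ≈ 14.71680.
Error ≈ 15.58333 − 14.71680 ≈ 0.867.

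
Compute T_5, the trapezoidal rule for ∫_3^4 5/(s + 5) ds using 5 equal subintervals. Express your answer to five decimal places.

0.58897

Δs = (4 − 3)/5 = 0.2.
f(3) = 0.625, f(3.2) = 25/41, f(3.4) = 25/42, f(3.6) = 25/43, f(3.8) = 25/44, f(4) = 5/9.
T_5 = (Δs/2)·[f(s_0) + 2f(s_1) + ... + 2f(s_{4}) + f(s_5)].
Sum ≈ 0.58897.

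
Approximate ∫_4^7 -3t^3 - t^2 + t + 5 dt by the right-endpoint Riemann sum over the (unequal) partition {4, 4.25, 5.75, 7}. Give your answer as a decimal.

-2281.23828125

Subinterval widths: 0.25, 1.5, 1.25.
Right endpoints: 4.25, 5.75, 7.
f(4.25) = -239.109375, f(5.75) = -592.640625, f(7) = -1066.
Sum = Σ Δt_i · f(t_i).
Sum = -2281.23828125.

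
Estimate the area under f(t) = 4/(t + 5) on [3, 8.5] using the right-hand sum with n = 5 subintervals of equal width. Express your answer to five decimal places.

1.98503

Δt = (8.5 − 3)/5 = 1.1.
Right endpoints: 4.1, 5.2, 6.3, 7.4, 8.5.
f(4.1) = 40/91, f(5.2) = 20/51, f(6.3) = 40/113, f(7.4) = 10/31, f(8.5) = 8/27.
Sum = Δt · [f(4.1) + f(5.2) + f(6.3) + f(7.4) + f(8.5)].
Sum ≈ 1.98503.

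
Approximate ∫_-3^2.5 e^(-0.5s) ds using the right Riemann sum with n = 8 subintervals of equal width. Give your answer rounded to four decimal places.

7.0307

Δs = (2.5 − (-3))/8 = 0.6875.
Right endpoints: -2.3125, -1.625, -0.9375, -0.25, 0.4375, 1.125, 1.8125, 2.5.
f(-2.3125) ≈ 3.1780, f(-1.625) ≈ 2.2535, f(-0.9375) ≈ 1.5980, f(-0.25) ≈ 1.1331, f(0.4375) ≈ 0.8035, f(1.125) ≈ 0.5698, f(1.8125) ≈ 0.4040, f(2.5) ≈ 0.2865.
Sum = Δs · [f(-2.3125) + f(-1.625) + f(-0.9375) + ...].
Sum ≈ 7.0307.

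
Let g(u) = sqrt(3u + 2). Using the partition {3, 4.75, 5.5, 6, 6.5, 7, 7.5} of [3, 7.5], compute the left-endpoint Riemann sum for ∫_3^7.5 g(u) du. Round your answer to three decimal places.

17.930

Subinterval widths: 1.75, 0.75, 0.5, 0.5, 0.5, 0.5.
Left endpoints: 3, 4.75, 5.5, 6, 6.5, 7.
g(3) ≈ 3.317, g(4.75) ≈ 4.031, g(5.5) ≈ 4.301, g(6) ≈ 4.472, g(6.5) ≈ 4.637, g(7) ≈ 4.796.
Sum = Σ Δu_i · g(u_i).
Sum ≈ 17.930.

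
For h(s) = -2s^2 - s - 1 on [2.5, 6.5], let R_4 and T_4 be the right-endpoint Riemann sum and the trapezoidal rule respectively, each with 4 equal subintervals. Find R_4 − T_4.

R_4 = -234.
T_4 = -196.
R_4 − T_4 = -38.

-38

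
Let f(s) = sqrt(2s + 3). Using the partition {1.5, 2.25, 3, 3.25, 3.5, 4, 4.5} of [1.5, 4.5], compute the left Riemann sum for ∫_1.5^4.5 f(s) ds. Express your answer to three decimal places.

8.651

Subinterval widths: 0.75, 0.75, 0.25, 0.25, 0.5, 0.5.
Left endpoints: 1.5, 2.25, 3, 3.25, 3.5, 4.
f(1.5) ≈ 2.449, f(2.25) ≈ 2.739, f(3) ≈ 3.000, f(3.25) ≈ 3.082, f(3.5) ≈ 3.162, f(4) ≈ 3.317.
Sum = Σ Δs_i · f(s_i).
Sum ≈ 8.651.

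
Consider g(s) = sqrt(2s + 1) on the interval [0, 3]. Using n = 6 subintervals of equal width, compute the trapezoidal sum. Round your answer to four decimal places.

Δs = (3 − 0)/6 = 0.5.
g(0) ≈ 1.0000, g(0.5) ≈ 1.4142, g(1) ≈ 1.7321, g(1.5) ≈ 2.0000, g(2) ≈ 2.2361, g(2.5) ≈ 2.4495, g(3) ≈ 2.6458.
T_6 = (Δs/2)·[g(s_0) + 2g(s_1) + ... + 2g(s_{5}) + g(s_6)].
Sum ≈ 5.8273.

5.8273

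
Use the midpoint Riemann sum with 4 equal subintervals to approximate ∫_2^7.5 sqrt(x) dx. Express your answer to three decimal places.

Δx = (7.5 − 2)/4 = 1.375.
Midpoints: 2.6875, 4.0625, 5.4375, 6.8125.
f(2.6875) ≈ 1.639, f(4.0625) ≈ 2.016, f(5.4375) ≈ 2.332, f(6.8125) ≈ 2.610.
Sum = Δx · [f(2.6875) + f(4.0625) + f(5.4375) + f(6.8125)].
Sum ≈ 11.821.

11.821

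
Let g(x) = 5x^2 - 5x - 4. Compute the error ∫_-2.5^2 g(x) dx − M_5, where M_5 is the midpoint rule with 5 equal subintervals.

1.51875

Exact integral: ∫_-2.5^2 g(x) dx = 27.
M_5 = 25.48125.
Error = 27 − 25.48125 = 1.51875.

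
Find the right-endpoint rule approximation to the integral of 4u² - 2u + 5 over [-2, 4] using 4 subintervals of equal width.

Δu = (4 − (-2))/4 = 1.5.
Right endpoints: -0.5, 1, 2.5, 4.
f(-0.5) = 7, f(1) = 7, f(2.5) = 25, f(4) = 61.
Sum = Δu · [f(-0.5) + f(1) + f(2.5) + f(4)].
Sum = 150.

150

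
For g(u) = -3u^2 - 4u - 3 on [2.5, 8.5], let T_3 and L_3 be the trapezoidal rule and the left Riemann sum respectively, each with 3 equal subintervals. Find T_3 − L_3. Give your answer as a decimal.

-222

T_3 = -760.5.
L_3 = -538.5.
T_3 − L_3 = -222.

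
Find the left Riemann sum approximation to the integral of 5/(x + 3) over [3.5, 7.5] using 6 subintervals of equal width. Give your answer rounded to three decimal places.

Δx = (7.5 − 3.5)/6 = 2/3.
Left endpoints: 3.5, 25/6, 29/6, 5.5, 37/6, 41/6.
f(3.5) = 10/13, f(25/6) = 30/43, f(29/6) = 30/47, f(5.5) = 10/17, f(37/6) = 6/11, f(41/6) = 30/59.
Sum = Δx · [f(3.5) + f(25/6) + f(29/6) + ...].
Sum ≈ 2.498.

2.498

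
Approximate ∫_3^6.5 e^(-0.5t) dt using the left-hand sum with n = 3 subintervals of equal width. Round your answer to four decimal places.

Δt = (6.5 − 3)/3 = 7/6.
Left endpoints: 3, 25/6, 16/3.
f(3) ≈ 0.2231, f(25/6) ≈ 0.1245, f(16/3) ≈ 0.0695.
Sum = Δt · [f(3) + f(25/6) + f(16/3)].
Sum ≈ 0.4866.

0.4866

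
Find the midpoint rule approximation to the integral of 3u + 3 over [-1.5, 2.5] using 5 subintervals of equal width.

Δu = (2.5 − (-1.5))/5 = 0.8.
Midpoints: -1.1, -0.3, 0.5, 1.3, 2.1.
f(-1.1) = -0.3, f(-0.3) = 2.1, f(0.5) = 4.5, f(1.3) = 6.9, f(2.1) = 9.3.
Sum = Δu · [f(-1.1) + f(-0.3) + f(0.5) + f(1.3) + f(2.1)].
Sum = 18.

18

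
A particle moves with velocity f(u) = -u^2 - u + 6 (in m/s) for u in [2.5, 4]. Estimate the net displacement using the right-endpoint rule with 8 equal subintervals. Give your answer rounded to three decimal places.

-13.063

Δu = (4 − 2.5)/8 = 0.1875.
Right endpoints: 2.6875, 2.875, 3.0625, 3.25, 3.4375, 3.625, 3.8125, 4.
f(2.6875) = -3.91015625, f(2.875) = -5.140625, f(3.0625) = -6.44140625, f(3.25) = -7.8125, f(3.4375) = -9.25390625, f(3.625) = -10.765625, f(3.8125) = -12.34765625, f(4) = -14.
Sum = Δu · [f(2.6875) + f(2.875) + f(3.0625) + ...].
Sum ≈ -13.063.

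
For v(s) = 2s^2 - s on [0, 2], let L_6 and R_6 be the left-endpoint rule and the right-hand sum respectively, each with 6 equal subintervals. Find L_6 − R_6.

-2

L_6 ≈ 2.407407.
R_6 ≈ 4.407407.
L_6 − R_6 = -2.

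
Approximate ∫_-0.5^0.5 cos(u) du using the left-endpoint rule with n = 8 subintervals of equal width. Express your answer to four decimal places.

Δu = (0.5 − (-0.5))/8 = 0.125.
Left endpoints: -0.5, -0.375, -0.25, -0.125, 0, 0.125, 0.25, 0.375.
f(-0.5) ≈ 0.8776, f(-0.375) ≈ 0.9305, f(-0.25) ≈ 0.9689, f(-0.125) ≈ 0.9922, f(0) ≈ 1.0000, f(0.125) ≈ 0.9922, f(0.25) ≈ 0.9689, f(0.375) ≈ 0.9305.
Sum = Δu · [f(-0.5) + f(-0.375) + f(-0.25) + ...].
Sum ≈ 0.9576.

0.9576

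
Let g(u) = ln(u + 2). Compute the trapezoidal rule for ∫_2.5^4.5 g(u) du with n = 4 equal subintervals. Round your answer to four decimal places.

Δu = (4.5 − 2.5)/4 = 0.5.
g(2.5) ≈ 1.5041, g(3) ≈ 1.6094, g(3.5) ≈ 1.7047, g(4) ≈ 1.7918, g(4.5) ≈ 1.8718.
T_4 = (Δu/2)·[g(u_0) + 2g(u_1) + 2g(u_2) + 2g(u_3) + g(u_4)].
Sum ≈ 3.3969.

3.3969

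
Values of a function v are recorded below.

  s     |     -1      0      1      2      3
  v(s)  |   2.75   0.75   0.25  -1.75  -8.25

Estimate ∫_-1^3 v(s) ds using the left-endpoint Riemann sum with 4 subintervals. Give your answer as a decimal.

Δs = 1.
Sum = 1·[2.75 + 0.75 + 0.25 + (-1.75)] = 2.

2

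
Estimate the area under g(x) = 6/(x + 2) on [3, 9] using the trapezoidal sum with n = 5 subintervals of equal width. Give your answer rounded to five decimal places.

4.75344

Δx = (9 − 3)/5 = 1.2.
g(3) = 1.2, g(4.2) = 30/31, g(5.4) = 30/37, g(6.6) = 30/43, g(7.8) = 30/49, g(9) = 6/11.
T_5 = (Δx/2)·[g(x_0) + 2g(x_1) + ... + 2g(x_{4}) + g(x_5)].
Sum ≈ 4.75344.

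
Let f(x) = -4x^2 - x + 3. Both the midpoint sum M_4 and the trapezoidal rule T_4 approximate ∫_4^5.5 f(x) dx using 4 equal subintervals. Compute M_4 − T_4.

0.2109375

M_4 = -139.0546875.
T_4 = -139.265625.
M_4 − T_4 = 0.2109375.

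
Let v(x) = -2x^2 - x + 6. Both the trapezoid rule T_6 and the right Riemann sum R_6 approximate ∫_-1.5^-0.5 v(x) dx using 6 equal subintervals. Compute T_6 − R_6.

-0.25

T_6 ≈ 4.824074.
R_6 ≈ 5.074074.
T_6 − R_6 = -0.25.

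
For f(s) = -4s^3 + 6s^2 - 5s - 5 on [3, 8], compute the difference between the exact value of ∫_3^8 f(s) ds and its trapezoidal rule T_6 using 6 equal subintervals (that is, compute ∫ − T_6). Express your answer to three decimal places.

Exact integral: ∫_3^8 f(s) ds = -3207.5.
T_6 ≈ -3242.22222.
Error ≈ -3207.5 − (-3242.22222) ≈ 34.722.

34.722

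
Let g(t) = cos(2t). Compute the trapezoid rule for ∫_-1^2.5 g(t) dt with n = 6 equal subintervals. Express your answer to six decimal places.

-0.021933

Δt = (2.5 − (-1))/6 = 7/12.
g(-1) ≈ -0.416147, g(-5/12) ≈ 0.672412, g(1/6) ≈ 0.944957, g(0.75) ≈ 0.070737, g(4/3) ≈ -0.889327, g(23/12) ≈ -0.770137, g(2.5) ≈ 0.283662.
T_6 = (Δt/2)·[g(t_0) + 2g(t_1) + ... + 2g(t_{5}) + g(t_6)].
Sum ≈ -0.021933.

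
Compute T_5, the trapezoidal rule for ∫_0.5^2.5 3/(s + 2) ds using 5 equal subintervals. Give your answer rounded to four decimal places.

1.7678

Δs = (2.5 − 0.5)/5 = 0.4.
f(0.5) = 1.2, f(0.9) = 30/29, f(1.3) = 10/11, f(1.7) = 30/37, f(2.1) = 30/41, f(2.5) = 2/3.
T_5 = (Δs/2)·[f(s_0) + 2f(s_1) + ... + 2f(s_{4}) + f(s_5)].
Sum ≈ 1.7678.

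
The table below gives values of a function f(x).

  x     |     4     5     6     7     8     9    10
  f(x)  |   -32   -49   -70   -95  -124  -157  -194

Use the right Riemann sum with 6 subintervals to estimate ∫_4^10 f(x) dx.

Δx = 1.
Sum = 1·[(-49) + (-70) + (-95) + (-124) + (-157) + (-194)] = -689.

-689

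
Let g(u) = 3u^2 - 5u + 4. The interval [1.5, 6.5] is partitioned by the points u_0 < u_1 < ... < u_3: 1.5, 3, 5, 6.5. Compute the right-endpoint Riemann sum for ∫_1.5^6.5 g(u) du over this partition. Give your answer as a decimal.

279.375

Subinterval widths: 1.5, 2, 1.5.
Right endpoints: 3, 5, 6.5.
g(3) = 16, g(5) = 54, g(6.5) = 98.25.
Sum = Σ Δu_i · g(u_i).
Sum = 279.375.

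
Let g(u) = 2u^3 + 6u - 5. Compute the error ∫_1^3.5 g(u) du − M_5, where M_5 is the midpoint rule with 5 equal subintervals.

0.703125

Exact integral: ∫_1^3.5 g(u) du = 95.78125.
M_5 = 95.078125.
Error = 95.78125 − 95.078125 = 0.703125.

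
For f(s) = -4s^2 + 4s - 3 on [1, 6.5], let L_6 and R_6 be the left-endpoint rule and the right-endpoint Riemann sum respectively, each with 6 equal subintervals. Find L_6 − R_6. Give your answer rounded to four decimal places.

131.0833

L_6 ≈ -236.372685.
R_6 ≈ -367.456019.
L_6 − R_6 ≈ 131.0833.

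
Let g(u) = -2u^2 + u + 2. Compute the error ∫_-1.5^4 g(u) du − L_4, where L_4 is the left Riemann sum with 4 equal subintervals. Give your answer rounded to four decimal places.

Exact integral: ∫_-1.5^4 g(u) du ≈ -27.041667.
L_4 = -15.3828125.
Error ≈ -27.041667 − (-15.3828125) ≈ -11.6589.

-11.6589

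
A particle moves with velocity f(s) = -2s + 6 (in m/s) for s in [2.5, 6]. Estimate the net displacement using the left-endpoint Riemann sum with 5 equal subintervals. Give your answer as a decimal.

Δs = (6 − 2.5)/5 = 0.7.
Left endpoints: 2.5, 3.2, 3.9, 4.6, 5.3.
f(2.5) = 1, f(3.2) = -0.4, f(3.9) = -1.8, f(4.6) = -3.2, f(5.3) = -4.6.
Sum = Δs · [f(2.5) + f(3.2) + f(3.9) + f(4.6) + f(5.3)].
Sum = -6.3.

-6.3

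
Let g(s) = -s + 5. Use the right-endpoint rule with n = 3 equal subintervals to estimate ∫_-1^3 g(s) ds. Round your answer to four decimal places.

13.3333

Δs = (3 − (-1))/3 = 4/3.
Right endpoints: 1/3, 5/3, 3.
g(1/3) = 14/3, g(5/3) = 10/3, g(3) = 2.
Sum = Δs · [g(1/3) + g(5/3) + g(3)].
Sum ≈ 13.3333.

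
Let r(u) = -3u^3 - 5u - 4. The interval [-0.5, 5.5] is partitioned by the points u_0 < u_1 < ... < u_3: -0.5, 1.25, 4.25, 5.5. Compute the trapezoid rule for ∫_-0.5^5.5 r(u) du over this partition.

-913.921875

Subinterval widths: 1.75, 3, 1.25.
r(-0.5) = -1.125, r(1.25) = -16.109375, r(4.25) = -255.546875, r(5.5) = -530.625.
On each subinterval the trapezoid contributes (Δu_i/2)·[r(u_{i-1}) + r(u_i)].
Sum = -913.921875.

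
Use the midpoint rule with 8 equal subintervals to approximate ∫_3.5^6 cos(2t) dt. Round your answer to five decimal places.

Δt = (6 − 3.5)/8 = 0.3125.
Midpoints: 3.65625, 3.96875, 4.28125, 4.59375, 4.90625, 5.21875, 5.53125, 5.84375.
f(3.65625) ≈ 0.51541, f(3.96875) ≈ -0.08342, f(4.28125) ≈ -0.65071, f(4.59375) ≈ -0.97198, f(4.90625) ≈ -0.92577, f(5.21875) ≈ -0.52955, f(5.53125) ≈ 0.06688, f(5.84375) ≈ 0.63802.
Sum = Δt · [f(3.65625) + f(3.96875) + f(4.28125) + ...].
Sum ≈ -0.60660.

-0.60660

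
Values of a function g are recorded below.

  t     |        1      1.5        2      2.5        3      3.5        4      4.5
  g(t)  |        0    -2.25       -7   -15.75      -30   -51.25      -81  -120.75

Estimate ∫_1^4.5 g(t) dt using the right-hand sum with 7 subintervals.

-154

Δt = 0.5.
Sum = 0.5·[(-2.25) + (-7) + (-15.75) + (-30) + (-51.25) + (-81) + (-120.75)] = -154.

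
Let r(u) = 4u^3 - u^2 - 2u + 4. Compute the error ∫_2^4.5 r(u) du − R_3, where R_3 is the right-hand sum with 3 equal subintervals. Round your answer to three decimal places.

Exact integral: ∫_2^4.5 r(u) du ≈ 360.10417.
R_3 ≈ 500.78704.
Error ≈ 360.10417 − 500.78704 ≈ -140.683.

-140.683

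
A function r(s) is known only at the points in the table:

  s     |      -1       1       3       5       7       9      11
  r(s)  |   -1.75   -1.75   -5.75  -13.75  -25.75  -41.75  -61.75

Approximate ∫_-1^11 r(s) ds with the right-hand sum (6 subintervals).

-301

Δs = 2.
Sum = 2·[(-1.75) + (-5.75) + (-13.75) + (-25.75) + (-41.75) + (-61.75)] = -301.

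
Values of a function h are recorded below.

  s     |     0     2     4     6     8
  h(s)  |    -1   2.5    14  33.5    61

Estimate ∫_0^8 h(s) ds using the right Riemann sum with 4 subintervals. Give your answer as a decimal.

222

Δs = 2.
Sum = 2·[2.5 + 14 + 33.5 + 61] = 222.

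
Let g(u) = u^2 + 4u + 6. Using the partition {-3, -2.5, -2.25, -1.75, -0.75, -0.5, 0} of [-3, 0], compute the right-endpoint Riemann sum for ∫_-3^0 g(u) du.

10.296875

Subinterval widths: 0.5, 0.25, 0.5, 1, 0.25, 0.5.
Right endpoints: -2.5, -2.25, -1.75, -0.75, -0.5, 0.
g(-2.5) = 2.25, g(-2.25) = 2.0625, g(-1.75) = 2.0625, g(-0.75) = 3.5625, g(-0.5) = 4.25, g(0) = 6.
Sum = Σ Δu_i · g(u_i).
Sum = 10.296875.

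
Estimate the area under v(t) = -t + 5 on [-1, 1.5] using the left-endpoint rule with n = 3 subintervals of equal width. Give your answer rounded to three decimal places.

Δt = (1.5 − (-1))/3 = 5/6.
Left endpoints: -1, -1/6, 2/3.
v(-1) = 6, v(-1/6) = 31/6, v(2/3) = 13/3.
Sum = Δt · [v(-1) + v(-1/6) + v(2/3)].
Sum ≈ 12.917.

12.917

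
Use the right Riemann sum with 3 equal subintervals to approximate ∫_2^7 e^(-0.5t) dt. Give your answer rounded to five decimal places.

0.43260

Δt = (7 − 2)/3 = 5/3.
Right endpoints: 11/3, 16/3, 7.
f(11/3) ≈ 0.15988, f(16/3) ≈ 0.06948, f(7) ≈ 0.03020.
Sum = Δt · [f(11/3) + f(16/3) + f(7)].
Sum ≈ 0.43260.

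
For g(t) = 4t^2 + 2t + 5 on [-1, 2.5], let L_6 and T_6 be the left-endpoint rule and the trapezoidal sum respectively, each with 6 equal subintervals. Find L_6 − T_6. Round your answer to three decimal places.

-8.167

L_6 ≈ 37.54398.
T_6 ≈ 45.71065.
L_6 − T_6 ≈ -8.167.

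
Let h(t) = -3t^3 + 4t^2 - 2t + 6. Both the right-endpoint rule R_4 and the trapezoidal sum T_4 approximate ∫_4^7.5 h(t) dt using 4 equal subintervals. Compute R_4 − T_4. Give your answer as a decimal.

R_4 ≈ -2146.79199.
T_4 ≈ -1744.45605.
R_4 − T_4 = -402.3359375.

-402.3359375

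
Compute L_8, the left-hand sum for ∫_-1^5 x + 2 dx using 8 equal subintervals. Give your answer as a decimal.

21.75

Δx = (5 − (-1))/8 = 0.75.
Left endpoints: -1, -0.25, 0.5, 1.25, 2, 2.75, 3.5, 4.25.
f(-1) = 1, f(-0.25) = 1.75, f(0.5) = 2.5, f(1.25) = 3.25, f(2) = 4, f(2.75) = 4.75, f(3.5) = 5.5, f(4.25) = 6.25.
Sum = Δx · [f(-1) + f(-0.25) + f(0.5) + ...].
Sum = 21.75.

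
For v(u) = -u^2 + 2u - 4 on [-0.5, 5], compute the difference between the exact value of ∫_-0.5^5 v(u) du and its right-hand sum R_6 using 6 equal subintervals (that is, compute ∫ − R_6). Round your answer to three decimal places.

Exact integral: ∫_-0.5^5 v(u) du ≈ -38.95833.
R_6 ≈ -46.03067.
Error ≈ -38.95833 − (-46.03067) ≈ 7.072.

7.072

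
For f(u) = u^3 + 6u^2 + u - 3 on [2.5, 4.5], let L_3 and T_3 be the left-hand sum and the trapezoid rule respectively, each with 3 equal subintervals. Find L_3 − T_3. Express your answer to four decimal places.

L_3 ≈ 193.361111.
T_3 ≈ 247.194444.
L_3 − T_3 ≈ -53.8333.

-53.8333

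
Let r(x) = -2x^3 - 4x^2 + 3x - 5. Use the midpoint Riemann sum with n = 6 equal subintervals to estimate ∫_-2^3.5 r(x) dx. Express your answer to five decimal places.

-146.71600

Δx = (3.5 − (-2))/6 = 11/12.
Midpoints: -37/24, -0.625, 7/24, 29/24, 2.125, 73/24.
r(-37/24) = -81587/6912, r(-0.625) = -7.94921875, r(7/24) = -31207/6912, r(29/24) = -74261/6912, r(2.125) = -35.87890625, r(73/24) = -616297/6912.
Sum = Δx · [r(-37/24) + r(-0.625) + r(7/24) + ...].
Sum ≈ -146.71600.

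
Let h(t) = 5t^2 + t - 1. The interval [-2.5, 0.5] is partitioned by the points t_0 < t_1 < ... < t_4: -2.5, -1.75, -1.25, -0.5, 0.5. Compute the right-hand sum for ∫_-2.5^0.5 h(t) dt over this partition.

12.765625

Subinterval widths: 0.75, 0.5, 0.75, 1.
Right endpoints: -1.75, -1.25, -0.5, 0.5.
h(-1.75) = 12.5625, h(-1.25) = 5.5625, h(-0.5) = -0.25, h(0.5) = 0.75.
Sum = Σ Δt_i · h(t_i).
Sum = 12.765625.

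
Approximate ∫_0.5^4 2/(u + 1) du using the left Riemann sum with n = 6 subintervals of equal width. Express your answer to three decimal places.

2.703

Δu = (4 − 0.5)/6 = 7/12.
Left endpoints: 0.5, 13/12, 5/3, 2.25, 17/6, 41/12.
f(0.5) = 4/3, f(13/12) = 0.96, f(5/3) = 0.75, f(2.25) = 8/13, f(17/6) = 12/23, f(41/12) = 24/53.
Sum = Δu · [f(0.5) + f(13/12) + f(5/3) + ...].
Sum ≈ 2.703.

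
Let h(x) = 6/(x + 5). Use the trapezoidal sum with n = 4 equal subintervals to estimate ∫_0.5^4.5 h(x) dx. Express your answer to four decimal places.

3.2902

Δx = (4.5 − 0.5)/4 = 1.
h(0.5) = 12/11, h(1.5) = 12/13, h(2.5) = 0.8, h(3.5) = 12/17, h(4.5) = 12/19.
T_4 = (Δx/2)·[h(x_0) + 2h(x_1) + 2h(x_2) + 2h(x_3) + h(x_4)].
Sum ≈ 3.2902.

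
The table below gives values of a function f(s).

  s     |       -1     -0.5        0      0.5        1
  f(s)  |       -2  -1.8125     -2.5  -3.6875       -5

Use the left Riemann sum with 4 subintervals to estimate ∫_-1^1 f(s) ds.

-5

Δs = 0.5.
Sum = 0.5·[(-2) + (-1.8125) + (-2.5) + (-3.6875)] = -5.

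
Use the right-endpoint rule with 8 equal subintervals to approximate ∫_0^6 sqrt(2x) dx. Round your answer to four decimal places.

Δx = (6 − 0)/8 = 0.75.
Right endpoints: 0.75, 1.5, 2.25, 3, 3.75, 4.5, 5.25, 6.
f(0.75) ≈ 1.2247, f(1.5) ≈ 1.7321, f(2.25) ≈ 2.1213, f(3) ≈ 2.4495, f(3.75) ≈ 2.7386, f(4.5) ≈ 3.0000, f(5.25) ≈ 3.2404, f(6) ≈ 3.4641.
Sum = Δx · [f(0.75) + f(1.5) + f(2.25) + ...].
Sum ≈ 14.9780.

14.9780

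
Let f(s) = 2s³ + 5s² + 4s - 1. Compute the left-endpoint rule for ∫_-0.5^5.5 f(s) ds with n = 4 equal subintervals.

453.75

Δs = (5.5 − (-0.5))/4 = 1.5.
Left endpoints: -0.5, 1, 2.5, 4.
f(-0.5) = -2, f(1) = 10, f(2.5) = 71.5, f(4) = 223.
Sum = Δs · [f(-0.5) + f(1) + f(2.5) + f(4)].
Sum = 453.75.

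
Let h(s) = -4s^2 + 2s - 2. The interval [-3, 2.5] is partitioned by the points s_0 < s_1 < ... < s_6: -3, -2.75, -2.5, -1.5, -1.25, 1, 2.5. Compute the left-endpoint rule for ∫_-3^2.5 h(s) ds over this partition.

-86.125

Subinterval widths: 0.25, 0.25, 1, 0.25, 2.25, 1.5.
Left endpoints: -3, -2.75, -2.5, -1.5, -1.25, 1.
h(-3) = -44, h(-2.75) = -37.75, h(-2.5) = -32, h(-1.5) = -14, h(-1.25) = -10.75, h(1) = -4.
Sum = Σ Δs_i · h(s_i).
Sum = -86.125.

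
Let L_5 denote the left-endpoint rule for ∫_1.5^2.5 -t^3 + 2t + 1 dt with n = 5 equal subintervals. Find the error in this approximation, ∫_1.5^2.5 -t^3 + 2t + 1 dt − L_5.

Exact integral: ∫_1.5^2.5 f(t) dt = -3.5.
L_5 = -2.515.
Error = -3.5 − (-2.515) = -0.985.

-0.985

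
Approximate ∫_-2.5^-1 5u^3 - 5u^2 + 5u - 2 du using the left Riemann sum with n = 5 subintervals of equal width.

Δu = (-1 − (-2.5))/5 = 0.3.
Left endpoints: -2.5, -2.2, -1.9, -1.6, -1.3.
f(-2.5) = -123.875, f(-2.2) = -90.44, f(-1.9) = -63.845, f(-1.6) = -43.28, f(-1.3) = -27.935.
Sum = Δu · [f(-2.5) + f(-2.2) + f(-1.9) + f(-1.6) + f(-1.3)].
Sum = -104.8125.

-104.8125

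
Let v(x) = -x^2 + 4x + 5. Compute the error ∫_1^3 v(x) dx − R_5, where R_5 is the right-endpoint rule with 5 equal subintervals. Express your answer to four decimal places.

Exact integral: ∫_1^3 v(x) dx ≈ 17.333333.
R_5 = 17.28.
Error ≈ 17.333333 − 17.28 ≈ 0.0533.

0.0533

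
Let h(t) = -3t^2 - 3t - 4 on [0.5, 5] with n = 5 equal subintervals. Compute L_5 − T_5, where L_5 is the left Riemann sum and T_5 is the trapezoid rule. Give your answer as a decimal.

39.4875

L_5 = -142.335.
T_5 = -181.8225.
L_5 − T_5 = 39.4875.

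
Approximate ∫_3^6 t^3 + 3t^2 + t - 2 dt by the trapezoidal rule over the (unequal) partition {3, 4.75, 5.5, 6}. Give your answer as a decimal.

Subinterval widths: 1.75, 0.75, 0.5.
f(3) = 55, f(4.75) = 177.609375, f(5.5) = 260.625, f(6) = 328.
On each subinterval the trapezoid contributes (Δt_i/2)·[f(t_{i-1}) + f(t_i)].
Sum = 515.02734375.

515.02734375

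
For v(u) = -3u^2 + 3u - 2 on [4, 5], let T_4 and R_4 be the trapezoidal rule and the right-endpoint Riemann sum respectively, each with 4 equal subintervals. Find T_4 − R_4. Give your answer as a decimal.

3

T_4 = -49.53125.
R_4 = -52.53125.
T_4 − R_4 = 3.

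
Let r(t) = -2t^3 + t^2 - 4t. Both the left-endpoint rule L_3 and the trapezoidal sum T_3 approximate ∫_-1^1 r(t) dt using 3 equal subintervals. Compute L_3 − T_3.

L_3 ≈ 4.8148148.
T_3 ≈ 0.8148148.
L_3 − T_3 = 4.

4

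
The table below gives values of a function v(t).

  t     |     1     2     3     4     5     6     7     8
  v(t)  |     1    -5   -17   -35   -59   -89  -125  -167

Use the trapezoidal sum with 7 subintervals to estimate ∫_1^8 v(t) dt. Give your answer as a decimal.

-413

Δt = 1.
T_7 = (1/2)·[1 + 2·(-5) + 2·(-17) + 2·(-35) + 2·(-59) + 2·(-89) + 2·(-125) + (-167)] = -413.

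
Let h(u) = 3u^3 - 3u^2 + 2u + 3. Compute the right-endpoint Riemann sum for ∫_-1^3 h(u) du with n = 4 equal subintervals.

Δu = (3 − (-1))/4 = 1.
Right endpoints: 0, 1, 2, 3.
h(0) = 3, h(1) = 5, h(2) = 19, h(3) = 63.
Sum = Δu · [h(0) + h(1) + h(2) + h(3)].
Sum = 90.

90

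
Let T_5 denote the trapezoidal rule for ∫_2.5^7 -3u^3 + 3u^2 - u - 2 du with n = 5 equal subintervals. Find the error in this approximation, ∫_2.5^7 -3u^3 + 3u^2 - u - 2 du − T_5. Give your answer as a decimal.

Exact integral: ∫_2.5^7 f(u) du = -1474.453125.
T_5 = -1498.60125.
Error = -1474.453125 − (-1498.60125) = 24.148125.

24.148125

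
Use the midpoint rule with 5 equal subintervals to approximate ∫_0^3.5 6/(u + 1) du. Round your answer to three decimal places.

Δu = (3.5 − 0)/5 = 0.7.
Midpoints: 0.35, 1.05, 1.75, 2.45, 3.15.
f(0.35) = 40/9, f(1.05) = 120/41, f(1.75) = 24/11, f(2.45) = 40/23, f(3.15) = 120/83.
Sum = Δu · [f(0.35) + f(1.05) + f(1.75) + f(2.45) + f(3.15)].
Sum ≈ 8.917.

8.917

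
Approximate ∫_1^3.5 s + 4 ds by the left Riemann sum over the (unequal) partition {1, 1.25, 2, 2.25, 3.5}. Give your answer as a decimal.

Subinterval widths: 0.25, 0.75, 0.25, 1.25.
Left endpoints: 1, 1.25, 2, 2.25.
f(1) = 5, f(1.25) = 5.25, f(2) = 6, f(2.25) = 6.25.
Sum = Σ Δs_i · f(s_i).
Sum = 14.5.

14.5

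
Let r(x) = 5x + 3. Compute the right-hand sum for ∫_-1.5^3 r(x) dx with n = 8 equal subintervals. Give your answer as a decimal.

Δx = (3 − (-1.5))/8 = 0.5625.
Right endpoints: -0.9375, -0.375, 0.1875, 0.75, 1.3125, 1.875, 2.4375, 3.
r(-0.9375) = -1.6875, r(-0.375) = 1.125, r(0.1875) = 3.9375, r(0.75) = 6.75, r(1.3125) = 9.5625, r(1.875) = 12.375, r(2.4375) = 15.1875, r(3) = 18.
Sum = Δx · [r(-0.9375) + r(-0.375) + r(0.1875) + ...].
Sum = 36.703125.

36.703125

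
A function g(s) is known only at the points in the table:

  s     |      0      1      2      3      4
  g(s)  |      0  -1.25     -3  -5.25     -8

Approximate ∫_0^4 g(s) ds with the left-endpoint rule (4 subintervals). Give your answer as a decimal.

-9.5

Δs = 1.
Sum = 1·[0 + (-1.25) + (-3) + (-5.25)] = -9.5.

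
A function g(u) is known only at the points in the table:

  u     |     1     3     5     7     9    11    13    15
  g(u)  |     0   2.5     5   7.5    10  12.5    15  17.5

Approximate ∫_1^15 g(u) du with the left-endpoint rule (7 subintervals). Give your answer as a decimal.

105

Δu = 2.
Sum = 2·[0 + 2.5 + 5 + 7.5 + 10 + 12.5 + 15] = 105.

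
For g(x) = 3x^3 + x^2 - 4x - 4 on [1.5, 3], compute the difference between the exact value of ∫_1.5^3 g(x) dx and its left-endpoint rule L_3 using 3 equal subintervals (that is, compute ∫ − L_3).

Exact integral: ∫_1.5^3 g(x) dx = 45.328125.
L_3 = 28.75.
Error = 45.328125 − 28.75 = 16.578125.

16.578125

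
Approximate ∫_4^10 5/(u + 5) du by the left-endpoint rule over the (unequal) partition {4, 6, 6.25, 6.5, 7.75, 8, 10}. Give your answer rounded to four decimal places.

Subinterval widths: 2, 0.25, 0.25, 1.25, 0.25, 2.
Left endpoints: 4, 6, 6.25, 6.5, 7.75, 8.
f(4) = 5/9, f(6) = 5/11, f(6.25) = 4/9, f(6.5) = 10/23, f(7.75) = 20/51, f(8) = 5/13.
Sum = Σ Δu_i · f(u_i).
Sum ≈ 2.7466.

2.7466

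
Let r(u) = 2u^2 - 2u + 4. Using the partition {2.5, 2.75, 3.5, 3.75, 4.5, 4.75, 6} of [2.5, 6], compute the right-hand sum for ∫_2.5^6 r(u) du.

Subinterval widths: 0.25, 0.75, 0.25, 0.75, 0.25, 1.25.
Right endpoints: 2.75, 3.5, 3.75, 4.5, 4.75, 6.
r(2.75) = 13.625, r(3.5) = 21.5, r(3.75) = 24.625, r(4.5) = 35.5, r(4.75) = 39.625, r(6) = 64.
Sum = Σ Δu_i · r(u_i).
Sum = 142.21875.

142.21875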